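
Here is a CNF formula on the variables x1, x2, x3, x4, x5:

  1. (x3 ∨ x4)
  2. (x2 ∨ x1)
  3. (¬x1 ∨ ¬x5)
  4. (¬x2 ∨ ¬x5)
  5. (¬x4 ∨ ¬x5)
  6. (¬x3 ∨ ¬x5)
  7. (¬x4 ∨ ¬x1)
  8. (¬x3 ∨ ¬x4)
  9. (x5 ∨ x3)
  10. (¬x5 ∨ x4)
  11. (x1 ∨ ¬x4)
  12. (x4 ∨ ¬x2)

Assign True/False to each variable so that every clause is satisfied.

x1=True, x2=False, x3=True, x4=False, x5=False

Check each clause:
  1. (x3 ∨ x4) — x3 is true.
  2. (x2 ∨ x1) — x1 is true.
  3. (¬x5 ∨ ¬x1) — ¬x5 is true.
  4. (¬x5 ∨ ¬x2) — ¬x5 is true.
  5. (¬x4 ∨ ¬x5) — ¬x5 is true.
  6. (¬x3 ∨ ¬x5) — ¬x5 is true.
  7. (¬x1 ∨ ¬x4) — ¬x4 is true.
  8. (¬x4 ∨ ¬x3) — ¬x4 is true.
  9. (x3 ∨ x5) — x3 is true.
  10. (¬x5 ∨ x4) — ¬x5 is true.
  11. (¬x4 ∨ x1) — x1 is true.
  12. (x4 ∨ ¬x2) — ¬x2 is true.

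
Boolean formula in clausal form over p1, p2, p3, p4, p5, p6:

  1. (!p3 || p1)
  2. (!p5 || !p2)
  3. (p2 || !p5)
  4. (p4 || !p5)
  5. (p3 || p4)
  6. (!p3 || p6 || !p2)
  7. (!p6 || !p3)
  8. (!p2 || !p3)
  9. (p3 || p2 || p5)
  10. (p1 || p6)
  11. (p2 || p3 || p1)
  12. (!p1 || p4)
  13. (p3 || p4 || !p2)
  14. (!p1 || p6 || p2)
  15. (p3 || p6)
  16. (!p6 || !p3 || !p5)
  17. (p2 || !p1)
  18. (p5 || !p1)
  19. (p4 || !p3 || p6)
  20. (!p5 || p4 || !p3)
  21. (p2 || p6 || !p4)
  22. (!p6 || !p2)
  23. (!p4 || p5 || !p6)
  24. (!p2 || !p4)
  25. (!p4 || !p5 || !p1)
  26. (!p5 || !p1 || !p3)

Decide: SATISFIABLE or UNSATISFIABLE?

UNSATISFIABLE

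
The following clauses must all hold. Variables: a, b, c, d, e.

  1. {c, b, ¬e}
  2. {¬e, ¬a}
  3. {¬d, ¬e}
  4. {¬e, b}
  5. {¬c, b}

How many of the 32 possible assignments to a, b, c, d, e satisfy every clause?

Case analysis on e and b:
  e=T, b=T: remaining (a,c,d) ∈ {(F,F,F); (F,T,F)} — 2.
  e=T, b=F: a clause becomes empty — 0.
  e=F, b=T: a, c, d free → 2^3 = 8.
  e=F, b=F: remaining (a,c,d) ∈ {(F,F,F); (F,F,T); (T,F,F); (T,F,T)} — 4.
Total: 2 + 0 + 8 + 4 = 14.

14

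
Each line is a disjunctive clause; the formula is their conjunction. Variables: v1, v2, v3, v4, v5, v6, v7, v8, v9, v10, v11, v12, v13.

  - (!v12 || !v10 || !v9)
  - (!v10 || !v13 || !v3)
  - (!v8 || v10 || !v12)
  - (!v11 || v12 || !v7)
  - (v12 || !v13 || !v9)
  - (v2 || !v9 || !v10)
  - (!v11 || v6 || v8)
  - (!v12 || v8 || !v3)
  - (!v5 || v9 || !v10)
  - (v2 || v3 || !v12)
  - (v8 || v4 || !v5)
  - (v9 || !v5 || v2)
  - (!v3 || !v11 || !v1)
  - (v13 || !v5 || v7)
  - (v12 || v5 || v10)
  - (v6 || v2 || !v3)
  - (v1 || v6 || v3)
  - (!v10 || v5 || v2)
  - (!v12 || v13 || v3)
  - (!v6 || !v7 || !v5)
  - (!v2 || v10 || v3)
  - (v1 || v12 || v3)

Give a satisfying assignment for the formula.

Try v1 = False.
Branch on v2: take v2 = True.
The remaining clauses are satisfied by v3 = False, v4 = False, v5 = False, v6 = True, v7 = True, v8 = False, v9 = False, v10 = True, v11 = True, v12 = True, v13 = True.

v1 = 0, v2 = 1, v3 = 0, v4 = 0, v5 = 0, v6 = 1, v7 = 1, v8 = 0, v9 = 0, v10 = 1, v11 = 1, v12 = 1, v13 = 1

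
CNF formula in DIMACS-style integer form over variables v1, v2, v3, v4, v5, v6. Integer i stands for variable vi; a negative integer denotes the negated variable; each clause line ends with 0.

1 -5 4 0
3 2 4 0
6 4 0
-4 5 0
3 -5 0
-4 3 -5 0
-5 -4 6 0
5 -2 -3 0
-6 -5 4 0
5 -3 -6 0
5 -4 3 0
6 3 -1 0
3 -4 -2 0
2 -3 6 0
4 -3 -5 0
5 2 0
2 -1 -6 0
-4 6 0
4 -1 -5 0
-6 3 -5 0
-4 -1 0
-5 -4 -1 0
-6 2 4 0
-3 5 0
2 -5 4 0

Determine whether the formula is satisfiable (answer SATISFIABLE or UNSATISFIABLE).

Set v1 = False and propagate.
The remaining clauses are satisfied by v2 = False, v3 = True, v4 = True, v5 = True, v6 = True.
So v1=F, v2=F, v3=T, v4=T, v5=T, v6=T is a satisfying assignment.

SATISFIABLE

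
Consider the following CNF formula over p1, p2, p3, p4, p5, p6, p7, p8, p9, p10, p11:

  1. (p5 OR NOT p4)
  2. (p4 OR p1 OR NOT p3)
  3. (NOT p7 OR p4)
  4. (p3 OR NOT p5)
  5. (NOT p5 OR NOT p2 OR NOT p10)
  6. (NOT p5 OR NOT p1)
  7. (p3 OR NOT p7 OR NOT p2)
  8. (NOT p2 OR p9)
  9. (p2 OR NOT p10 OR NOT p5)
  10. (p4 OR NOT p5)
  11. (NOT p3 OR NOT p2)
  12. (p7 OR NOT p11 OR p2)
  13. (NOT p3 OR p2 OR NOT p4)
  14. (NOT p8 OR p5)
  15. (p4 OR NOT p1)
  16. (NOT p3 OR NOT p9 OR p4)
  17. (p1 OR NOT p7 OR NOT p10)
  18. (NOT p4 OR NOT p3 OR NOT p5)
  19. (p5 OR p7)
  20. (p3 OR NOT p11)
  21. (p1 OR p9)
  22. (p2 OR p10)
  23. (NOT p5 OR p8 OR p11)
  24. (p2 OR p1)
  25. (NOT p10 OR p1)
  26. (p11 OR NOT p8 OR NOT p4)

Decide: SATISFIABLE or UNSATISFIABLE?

p5 = True:
  propagation gives p3=True, p1=False, p4=True; an empty clause results — contradiction.
p5 = False:
  propagation gives p4=False, p7=False; an empty clause results — contradiction.
Every branch closes, so no satisfying assignment exists.

UNSATISFIABLE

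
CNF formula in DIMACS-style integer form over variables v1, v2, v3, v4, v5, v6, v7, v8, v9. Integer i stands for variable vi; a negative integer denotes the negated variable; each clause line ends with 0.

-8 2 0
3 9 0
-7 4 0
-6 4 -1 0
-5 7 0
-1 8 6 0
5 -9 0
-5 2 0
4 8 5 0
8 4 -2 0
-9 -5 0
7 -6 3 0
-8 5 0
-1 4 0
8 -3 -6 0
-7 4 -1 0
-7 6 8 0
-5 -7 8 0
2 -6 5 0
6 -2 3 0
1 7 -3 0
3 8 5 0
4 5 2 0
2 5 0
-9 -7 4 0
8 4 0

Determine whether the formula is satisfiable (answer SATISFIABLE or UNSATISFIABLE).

SATISFIABLE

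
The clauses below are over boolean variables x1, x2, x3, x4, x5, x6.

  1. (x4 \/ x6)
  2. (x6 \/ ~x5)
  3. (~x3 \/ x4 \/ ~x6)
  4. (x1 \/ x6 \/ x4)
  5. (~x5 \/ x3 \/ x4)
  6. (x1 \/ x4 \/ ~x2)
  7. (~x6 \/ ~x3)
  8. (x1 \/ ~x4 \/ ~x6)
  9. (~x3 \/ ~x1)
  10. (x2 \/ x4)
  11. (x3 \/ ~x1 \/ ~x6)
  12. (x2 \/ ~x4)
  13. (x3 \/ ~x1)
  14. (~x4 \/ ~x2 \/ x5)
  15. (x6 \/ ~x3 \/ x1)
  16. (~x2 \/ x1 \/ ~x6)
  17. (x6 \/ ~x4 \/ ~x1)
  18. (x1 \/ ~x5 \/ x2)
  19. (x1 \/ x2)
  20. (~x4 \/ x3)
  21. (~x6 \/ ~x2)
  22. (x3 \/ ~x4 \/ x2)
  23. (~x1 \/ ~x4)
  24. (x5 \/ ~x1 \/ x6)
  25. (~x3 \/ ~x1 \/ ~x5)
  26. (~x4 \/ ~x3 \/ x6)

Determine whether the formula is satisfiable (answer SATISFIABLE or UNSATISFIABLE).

x1 = True:
  propagation gives x3=False; an empty clause results — contradiction.
x1 = False:
  propagation gives x2=True, x4=True, x6=False, x5=False; an empty clause results — contradiction.
Every branch closes, so no satisfying assignment exists.

UNSATISFIABLE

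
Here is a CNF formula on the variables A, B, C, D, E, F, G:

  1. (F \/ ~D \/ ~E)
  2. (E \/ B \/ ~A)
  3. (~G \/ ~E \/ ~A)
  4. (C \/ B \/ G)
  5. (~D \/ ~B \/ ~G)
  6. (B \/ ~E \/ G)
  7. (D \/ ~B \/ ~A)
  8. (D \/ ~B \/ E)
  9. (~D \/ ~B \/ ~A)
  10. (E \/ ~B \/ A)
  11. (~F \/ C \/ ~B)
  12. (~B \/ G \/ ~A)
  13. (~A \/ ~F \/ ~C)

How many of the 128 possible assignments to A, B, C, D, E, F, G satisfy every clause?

25

Split on B, then A.
  B=T, A=T: a clause becomes empty — 0.
  B=T, A=F: 7 of the 32 assignments to (C,D,E,F,G) work.
  B=F, A=T: a clause becomes empty — 0.
  B=F, A=F: 18 of the 32 assignments to (C,D,E,F,G) work.
Total: 0 + 7 + 0 + 18 = 25.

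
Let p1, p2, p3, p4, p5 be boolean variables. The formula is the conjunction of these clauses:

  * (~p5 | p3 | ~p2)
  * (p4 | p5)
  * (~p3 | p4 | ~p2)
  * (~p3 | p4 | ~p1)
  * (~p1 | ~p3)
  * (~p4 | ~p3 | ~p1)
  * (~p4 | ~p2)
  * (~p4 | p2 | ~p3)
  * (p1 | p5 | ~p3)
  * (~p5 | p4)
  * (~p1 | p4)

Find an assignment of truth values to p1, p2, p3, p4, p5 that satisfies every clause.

Branch on p1: take p1 = True.
  then p3 is forced to False.
  then p4 is forced to True.
  then p2 is forced to False.
p5 is now unconstrained; take p5 = False.

p1=True  p2=False  p3=False  p4=True  p5=False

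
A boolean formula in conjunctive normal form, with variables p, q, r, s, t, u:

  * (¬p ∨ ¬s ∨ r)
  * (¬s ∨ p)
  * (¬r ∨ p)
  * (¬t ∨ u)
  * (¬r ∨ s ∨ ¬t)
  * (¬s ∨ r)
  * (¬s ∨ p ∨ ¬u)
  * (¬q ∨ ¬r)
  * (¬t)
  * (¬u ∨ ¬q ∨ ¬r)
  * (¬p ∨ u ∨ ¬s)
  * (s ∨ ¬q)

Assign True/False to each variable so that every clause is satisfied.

p=T  q=F  r=T  s=F  t=F  u=T

Unit propagation: (¬t) forces t = False.
q occurs only negated in the remaining clauses — set q = False.
Try p = True.
Set r = True and propagate.
Branch on s: take s = False.
u is now unconstrained; take u = True.
Every clause has at least one true literal under this assignment.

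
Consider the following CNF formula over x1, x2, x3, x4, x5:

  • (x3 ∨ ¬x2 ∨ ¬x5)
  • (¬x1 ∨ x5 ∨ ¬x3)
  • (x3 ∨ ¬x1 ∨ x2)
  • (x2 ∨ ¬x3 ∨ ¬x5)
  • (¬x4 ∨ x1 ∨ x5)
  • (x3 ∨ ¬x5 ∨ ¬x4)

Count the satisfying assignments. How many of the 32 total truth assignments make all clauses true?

Case analysis on x3 and x5:
  x3=T, x5=T: remaining (x1,x2,x4) ∈ {(F,T,F); (F,T,T); (T,T,F); (T,T,T)} — 4.
  x3=T, x5=F: remaining (x1,x2,x4) ∈ {(F,F,F); (F,T,F)} — 2.
  x3=F, x5=T: remaining (x1,x2,x4) ∈ {(F,F,F)} — 1.
  x3=F, x5=F: remaining (x1,x2,x4) ∈ {(F,F,F); (F,T,F); (T,T,F); (T,T,T)} — 4.
Total: 4 + 2 + 1 + 4 = 11.

11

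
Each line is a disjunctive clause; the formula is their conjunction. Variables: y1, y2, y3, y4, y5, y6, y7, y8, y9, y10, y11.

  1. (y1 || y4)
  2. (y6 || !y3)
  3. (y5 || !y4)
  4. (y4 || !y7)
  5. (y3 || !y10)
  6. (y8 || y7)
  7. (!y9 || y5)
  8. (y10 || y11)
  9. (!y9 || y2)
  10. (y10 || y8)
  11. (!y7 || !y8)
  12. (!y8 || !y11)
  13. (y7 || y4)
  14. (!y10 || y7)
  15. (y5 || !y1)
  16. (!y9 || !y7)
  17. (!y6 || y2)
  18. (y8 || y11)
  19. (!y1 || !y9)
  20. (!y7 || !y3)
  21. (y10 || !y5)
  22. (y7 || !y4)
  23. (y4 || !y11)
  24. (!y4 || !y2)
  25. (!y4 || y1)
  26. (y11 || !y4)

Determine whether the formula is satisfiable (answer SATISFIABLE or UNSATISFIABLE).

UNSATISFIABLE

y4 = True:
  propagation gives y5=True, y10=True, y3=True, y6=True; an empty clause results — contradiction.
y4 = False:
  propagation gives y1=True, y7=False; an empty clause results — contradiction.
Every branch closes, so no satisfying assignment exists.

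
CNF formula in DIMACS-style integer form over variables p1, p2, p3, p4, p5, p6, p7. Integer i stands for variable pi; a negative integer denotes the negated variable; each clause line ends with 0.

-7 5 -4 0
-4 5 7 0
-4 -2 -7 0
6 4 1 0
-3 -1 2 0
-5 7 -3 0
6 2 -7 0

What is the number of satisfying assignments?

45

Case analysis on p7 and p4:
  p7=T, p4=T: remaining (p1,p2,p3,p5,p6) ∈ {(F,F,F,T,T); (F,F,T,T,T); (T,F,F,T,T)} — 3.
  p7=T, p4=F: p5 free; 9 ways for (p1,p2,p3,p6) × 2^1 = 18.
  p7=F, p4=T: forces p3=F; p5=T; p1, p2, p6 free → 2^3 = 8.
  p7=F, p4=F: 16 of the 32 assignments to (p1,p2,p3,p5,p6) work.
Total: 3 + 18 + 8 + 16 = 45.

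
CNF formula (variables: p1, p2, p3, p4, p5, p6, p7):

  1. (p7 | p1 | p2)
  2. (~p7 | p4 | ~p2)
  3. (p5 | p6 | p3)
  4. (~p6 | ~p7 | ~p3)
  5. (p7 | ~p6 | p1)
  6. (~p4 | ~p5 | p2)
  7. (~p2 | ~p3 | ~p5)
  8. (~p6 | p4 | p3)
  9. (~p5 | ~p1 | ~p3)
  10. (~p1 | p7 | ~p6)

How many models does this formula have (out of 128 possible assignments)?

28

Case analysis on p3 and p6:
  p3=T, p6=T: a clause becomes empty — 0.
  p3=T, p6=F: 13 of the 32 assignments to (p1,p2,p4,p5,p7) work.
  p3=F, p6=T: p1 free; 3 ways for (p2,p4,p5,p7) × 2^1 = 6.
  p3=F, p6=F: 9 of the 32 assignments to (p1,p2,p4,p5,p7) work.
Total: 0 + 13 + 6 + 9 = 28.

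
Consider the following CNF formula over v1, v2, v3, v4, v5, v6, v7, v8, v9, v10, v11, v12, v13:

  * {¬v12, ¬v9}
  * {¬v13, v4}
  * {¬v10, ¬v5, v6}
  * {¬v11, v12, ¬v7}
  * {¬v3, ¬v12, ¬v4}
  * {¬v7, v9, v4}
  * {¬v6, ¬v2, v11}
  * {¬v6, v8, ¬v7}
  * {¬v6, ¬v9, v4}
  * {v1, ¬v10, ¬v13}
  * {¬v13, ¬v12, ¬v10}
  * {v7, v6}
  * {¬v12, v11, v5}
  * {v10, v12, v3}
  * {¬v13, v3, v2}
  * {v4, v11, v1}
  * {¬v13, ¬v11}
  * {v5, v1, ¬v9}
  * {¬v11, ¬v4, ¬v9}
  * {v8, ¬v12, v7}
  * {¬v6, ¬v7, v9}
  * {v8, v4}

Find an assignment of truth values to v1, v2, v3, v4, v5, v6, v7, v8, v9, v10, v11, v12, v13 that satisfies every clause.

v1 = True, v2 = True, v3 = False, v4 = True, v5 = False, v6 = False, v7 = True, v8 = False, v9 = False, v10 = True, v11 = True, v12 = True, v13 = False

v1 occurs only positively in the remaining clauses — set v1 = True.
Pure literal: v13 appears only negated; assign v13 = False.
Try v2 = True.
For the remaining variables, v3 = False, v4 = True, v5 = False, v6 = False, v7 = True, v8 = False, v9 = False, v10 = True, v11 = True, v12 = True works.
Every clause has at least one true literal under this assignment.
Check each clause:
  1. {¬v9, ¬v12} — ¬v9 is true.
  2. {v4, ¬v13} — ¬v13 is true.
  3. {v6, ¬v5, ¬v10} — ¬v5 is true.
  4. {¬v7, ¬v11, v12} — v12 is true.
  5. {¬v12, ¬v3, ¬v4} — ¬v3 is true.
  6. {v9, ¬v7, v4} — v4 is true.
  7. {v11, ¬v2, ¬v6} — ¬v6 is true.
  8. {¬v7, v8, ¬v6} — ¬v6 is true.
  9. {¬v9, ¬v6, v4} — ¬v6 is true.
  10. {¬v13, v1, ¬v10} — v1 is true.
  11. {¬v10, ¬v13, ¬v12} — ¬v13 is true.
  12. {v6, v7} — v7 is true.
  13. {¬v12, v11, v5} — v11 is true.
  14. {v12, v3, v10} — v10 is true.
  15. {v2, v3, ¬v13} — v2 is true.
  16. {v11, v4, v1} — v1 is true.
  17. {¬v11, ¬v13} — ¬v13 is true.
  18. {¬v9, v1, v5} — v1 is true.
  19. {¬v9, ¬v4, ¬v11} — ¬v9 is true.
  20. {¬v12, v7, v8} — v7 is true.
  21. {¬v7, v9, ¬v6} — ¬v6 is true.
  22. {v8, v4} — v4 is true.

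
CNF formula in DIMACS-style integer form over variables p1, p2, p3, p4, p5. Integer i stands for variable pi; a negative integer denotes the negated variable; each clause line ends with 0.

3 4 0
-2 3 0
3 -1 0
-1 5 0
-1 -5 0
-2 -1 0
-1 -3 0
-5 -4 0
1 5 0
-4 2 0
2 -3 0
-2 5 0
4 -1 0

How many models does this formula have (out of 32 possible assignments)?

1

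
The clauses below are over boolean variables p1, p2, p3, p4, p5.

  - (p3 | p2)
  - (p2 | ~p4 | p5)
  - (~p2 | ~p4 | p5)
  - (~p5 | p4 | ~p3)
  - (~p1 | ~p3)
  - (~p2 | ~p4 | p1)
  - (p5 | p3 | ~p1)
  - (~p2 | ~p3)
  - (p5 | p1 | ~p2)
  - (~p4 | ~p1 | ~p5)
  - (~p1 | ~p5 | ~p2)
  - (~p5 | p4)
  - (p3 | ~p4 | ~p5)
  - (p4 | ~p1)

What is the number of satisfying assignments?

2

The models are:
  p1=0 p2=0 p3=1 p4=0 p5=0
  p1=0 p2=0 p3=1 p4=1 p5=1
Count: 2.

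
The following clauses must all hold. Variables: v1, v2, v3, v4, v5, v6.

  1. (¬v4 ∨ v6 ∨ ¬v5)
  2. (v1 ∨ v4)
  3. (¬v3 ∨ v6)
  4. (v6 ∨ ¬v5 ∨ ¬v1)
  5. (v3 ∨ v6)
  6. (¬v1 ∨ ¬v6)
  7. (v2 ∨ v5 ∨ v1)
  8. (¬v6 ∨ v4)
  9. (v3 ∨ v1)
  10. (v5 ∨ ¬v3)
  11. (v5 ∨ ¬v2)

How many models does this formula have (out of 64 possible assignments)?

2

The models are:
  v1=0 v2=0 v3=1 v4=1 v5=1 v6=1
  v1=0 v2=1 v3=1 v4=1 v5=1 v6=1
That's 2 in total.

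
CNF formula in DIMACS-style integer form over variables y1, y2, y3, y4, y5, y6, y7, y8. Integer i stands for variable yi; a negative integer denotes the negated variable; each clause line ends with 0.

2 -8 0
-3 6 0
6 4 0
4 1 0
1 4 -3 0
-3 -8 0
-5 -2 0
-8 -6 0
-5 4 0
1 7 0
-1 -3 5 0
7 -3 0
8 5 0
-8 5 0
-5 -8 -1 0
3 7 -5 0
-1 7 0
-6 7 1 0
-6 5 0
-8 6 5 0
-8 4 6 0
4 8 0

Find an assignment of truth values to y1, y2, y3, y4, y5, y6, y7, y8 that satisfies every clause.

y1=True, y2=False, y3=False, y4=True, y5=True, y6=False, y7=True, y8=False

Pure literal: y4 appears only positively; assign y4 = True.
y7 occurs only positively in the remaining clauses — set y7 = True.
Set y1 = True and propagate.
Try y2 = False.
  then y8 is forced to False.
  then y5 is forced to True.
For the remaining variables, y3 = False, y6 = False works.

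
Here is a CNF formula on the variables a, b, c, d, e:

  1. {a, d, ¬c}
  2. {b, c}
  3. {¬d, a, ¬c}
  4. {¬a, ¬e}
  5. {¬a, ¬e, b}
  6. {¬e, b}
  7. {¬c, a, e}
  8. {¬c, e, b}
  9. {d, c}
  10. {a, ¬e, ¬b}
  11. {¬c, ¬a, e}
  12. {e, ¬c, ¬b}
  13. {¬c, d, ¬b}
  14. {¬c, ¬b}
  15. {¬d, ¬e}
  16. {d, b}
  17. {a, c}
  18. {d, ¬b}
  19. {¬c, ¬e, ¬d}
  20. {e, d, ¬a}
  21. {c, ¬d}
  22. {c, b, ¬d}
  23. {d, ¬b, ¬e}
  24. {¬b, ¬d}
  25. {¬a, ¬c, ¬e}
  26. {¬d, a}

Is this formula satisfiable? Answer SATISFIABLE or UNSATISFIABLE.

c = True:
  propagation gives b=False, e=False; an empty clause results — contradiction.
c = False:
  propagation gives b=True, d=True; an empty clause results — contradiction.
Every branch closes, so no satisfying assignment exists.

UNSATISFIABLE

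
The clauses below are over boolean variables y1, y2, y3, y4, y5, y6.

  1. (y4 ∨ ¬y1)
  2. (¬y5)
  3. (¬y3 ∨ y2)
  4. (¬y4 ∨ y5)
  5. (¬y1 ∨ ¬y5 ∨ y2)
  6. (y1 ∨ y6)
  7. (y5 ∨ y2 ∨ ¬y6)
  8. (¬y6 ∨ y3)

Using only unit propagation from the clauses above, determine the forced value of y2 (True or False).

True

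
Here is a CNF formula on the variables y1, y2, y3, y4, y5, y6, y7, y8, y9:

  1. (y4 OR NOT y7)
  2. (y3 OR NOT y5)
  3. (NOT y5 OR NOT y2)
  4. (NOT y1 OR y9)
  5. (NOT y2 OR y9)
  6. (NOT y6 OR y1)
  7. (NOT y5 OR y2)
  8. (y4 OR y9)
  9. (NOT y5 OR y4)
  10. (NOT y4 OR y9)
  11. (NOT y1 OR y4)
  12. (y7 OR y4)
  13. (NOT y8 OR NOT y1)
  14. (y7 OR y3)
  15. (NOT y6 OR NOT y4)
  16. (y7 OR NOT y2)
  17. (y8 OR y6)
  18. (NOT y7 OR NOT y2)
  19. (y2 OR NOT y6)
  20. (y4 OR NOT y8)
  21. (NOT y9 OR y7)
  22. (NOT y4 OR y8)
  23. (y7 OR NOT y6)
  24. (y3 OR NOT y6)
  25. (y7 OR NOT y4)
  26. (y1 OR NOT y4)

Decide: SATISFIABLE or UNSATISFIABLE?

y4 = True:
  propagation gives y9=True, y6=False, y8=True, y1=False; an empty clause results — contradiction.
y4 = False:
  propagation gives y7=False; an empty clause results — contradiction.
Every branch closes, so no satisfying assignment exists.

UNSATISFIABLE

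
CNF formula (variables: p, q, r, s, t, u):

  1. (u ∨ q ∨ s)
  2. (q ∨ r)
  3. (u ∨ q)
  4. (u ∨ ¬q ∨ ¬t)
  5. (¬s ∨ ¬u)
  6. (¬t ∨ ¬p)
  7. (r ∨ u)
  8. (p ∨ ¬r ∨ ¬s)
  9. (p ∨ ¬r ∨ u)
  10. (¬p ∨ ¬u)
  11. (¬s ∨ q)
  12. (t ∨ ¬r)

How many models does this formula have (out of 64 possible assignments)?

Satisfying assignments:
  p=F q=F r=T s=F t=T u=T
  p=F q=T r=F s=F t=F u=T
  p=F q=T r=F s=F t=T u=T
  p=F q=T r=T s=F t=T u=T
That's 4 in total.

4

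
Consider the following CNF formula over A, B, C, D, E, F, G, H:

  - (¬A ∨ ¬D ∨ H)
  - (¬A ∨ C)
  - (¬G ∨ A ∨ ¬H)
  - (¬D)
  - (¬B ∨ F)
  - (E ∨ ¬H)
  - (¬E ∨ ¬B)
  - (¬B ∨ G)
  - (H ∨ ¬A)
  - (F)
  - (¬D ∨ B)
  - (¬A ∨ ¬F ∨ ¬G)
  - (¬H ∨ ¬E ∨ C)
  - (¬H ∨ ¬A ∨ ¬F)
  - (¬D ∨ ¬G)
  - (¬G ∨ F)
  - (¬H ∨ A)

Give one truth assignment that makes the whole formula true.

A=0  B=0  C=1  D=0  E=0  F=1  G=0  H=0

Check each clause:
  1. (H ∨ ¬D ∨ ¬A) — ¬D is true.
  2. (C ∨ ¬A) — C is true.
  3. (A ∨ ¬G ∨ ¬H) — ¬H is true.
  4. (¬D) — ¬D is true.
  5. (F ∨ ¬B) — F is true.
  6. (E ∨ ¬H) — ¬H is true.
  7. (¬B ∨ ¬E) — ¬E is true.
  8. (¬B ∨ G) — ¬B is true.
  9. (¬A ∨ H) — ¬A is true.
  10. (F) — F is true.
  11. (¬D ∨ B) — ¬D is true.
  12. (¬F ∨ ¬G ∨ ¬A) — ¬G is true.
  13. (¬E ∨ C ∨ ¬H) — ¬H is true.
  14. (¬F ∨ ¬A ∨ ¬H) — ¬H is true.
  15. (¬G ∨ ¬D) — ¬G is true.
  16. (¬G ∨ F) — ¬G is true.
  17. (A ∨ ¬H) — ¬H is true.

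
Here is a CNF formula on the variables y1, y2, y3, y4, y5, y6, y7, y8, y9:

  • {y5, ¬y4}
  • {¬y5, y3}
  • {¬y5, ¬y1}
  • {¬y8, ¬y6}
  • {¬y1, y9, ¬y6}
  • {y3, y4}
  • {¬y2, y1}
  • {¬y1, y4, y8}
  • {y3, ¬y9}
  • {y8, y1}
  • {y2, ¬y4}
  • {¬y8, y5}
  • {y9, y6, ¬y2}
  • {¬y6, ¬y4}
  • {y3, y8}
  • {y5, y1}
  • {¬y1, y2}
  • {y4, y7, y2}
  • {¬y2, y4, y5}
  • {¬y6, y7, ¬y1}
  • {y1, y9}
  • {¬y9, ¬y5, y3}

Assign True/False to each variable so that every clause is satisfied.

y1=F, y2=F, y3=T, y4=F, y5=T, y6=F, y7=T, y8=T, y9=T

Pure literal: y3 appears only positively; assign y3 = True.
Pure literal: y7 appears only positively; assign y7 = True.
Try y1 = False.
  then y2 is forced to False.
  then y8 is forced to True.
  then y6 is forced to False.
  then y4 is forced to False.
  then y5 is forced to True.
  then y9 is forced to True.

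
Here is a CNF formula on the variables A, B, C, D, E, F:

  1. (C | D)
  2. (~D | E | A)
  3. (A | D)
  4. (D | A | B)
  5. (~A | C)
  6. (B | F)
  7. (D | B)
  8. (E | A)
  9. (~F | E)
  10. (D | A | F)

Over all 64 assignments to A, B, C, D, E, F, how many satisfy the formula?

13

Case analysis on A and D:
  A=T, D=T: remaining (B,C,E,F) ∈ {(F,T,T,T); (T,T,F,F); (T,T,T,F); (T,T,T,T)} — 4.
  A=T, D=F: remaining (B,C,E,F) ∈ {(T,T,F,F); (T,T,T,F); (T,T,T,T)} — 3.
  A=F, D=T: C free; 3 ways for (B,E,F) × 2^1 = 6.
  A=F, D=F: a clause becomes empty — 0.
Total: 4 + 3 + 6 + 0 = 13.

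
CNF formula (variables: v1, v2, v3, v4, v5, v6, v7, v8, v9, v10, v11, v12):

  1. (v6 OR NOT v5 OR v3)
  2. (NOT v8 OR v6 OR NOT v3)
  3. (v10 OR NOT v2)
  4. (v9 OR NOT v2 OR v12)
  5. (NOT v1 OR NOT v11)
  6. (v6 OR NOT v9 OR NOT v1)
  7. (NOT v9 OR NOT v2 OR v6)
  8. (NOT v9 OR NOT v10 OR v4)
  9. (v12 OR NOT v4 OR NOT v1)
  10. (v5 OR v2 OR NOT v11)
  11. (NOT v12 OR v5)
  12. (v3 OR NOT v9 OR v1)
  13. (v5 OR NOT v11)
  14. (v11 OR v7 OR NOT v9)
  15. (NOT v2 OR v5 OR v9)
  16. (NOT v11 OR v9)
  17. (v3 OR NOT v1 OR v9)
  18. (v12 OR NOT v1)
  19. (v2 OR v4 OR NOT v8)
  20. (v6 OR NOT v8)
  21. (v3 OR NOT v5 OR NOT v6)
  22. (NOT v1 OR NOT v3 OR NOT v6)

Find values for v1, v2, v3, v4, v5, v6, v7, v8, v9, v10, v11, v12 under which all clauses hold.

v8 occurs only negated in the remaining clauses — set v8 = False.
Try v1 = False.
The remaining clauses are satisfied by v2 = False, v3 = True, v4 = False, v5 = False, v6 = True, v7 = False, v9 = False, v10 = True, v11 = False, v12 = False.

v1 = F, v2 = F, v3 = T, v4 = F, v5 = F, v6 = T, v7 = F, v8 = F, v9 = F, v10 = T, v11 = F, v12 = F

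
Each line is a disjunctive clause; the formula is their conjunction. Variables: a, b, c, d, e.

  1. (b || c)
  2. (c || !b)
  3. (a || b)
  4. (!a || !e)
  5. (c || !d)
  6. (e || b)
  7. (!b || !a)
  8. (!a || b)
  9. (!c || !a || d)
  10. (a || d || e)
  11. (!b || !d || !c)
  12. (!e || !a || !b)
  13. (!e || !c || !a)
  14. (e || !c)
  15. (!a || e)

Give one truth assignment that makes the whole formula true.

a = F  b = T  c = T  d = F  e = T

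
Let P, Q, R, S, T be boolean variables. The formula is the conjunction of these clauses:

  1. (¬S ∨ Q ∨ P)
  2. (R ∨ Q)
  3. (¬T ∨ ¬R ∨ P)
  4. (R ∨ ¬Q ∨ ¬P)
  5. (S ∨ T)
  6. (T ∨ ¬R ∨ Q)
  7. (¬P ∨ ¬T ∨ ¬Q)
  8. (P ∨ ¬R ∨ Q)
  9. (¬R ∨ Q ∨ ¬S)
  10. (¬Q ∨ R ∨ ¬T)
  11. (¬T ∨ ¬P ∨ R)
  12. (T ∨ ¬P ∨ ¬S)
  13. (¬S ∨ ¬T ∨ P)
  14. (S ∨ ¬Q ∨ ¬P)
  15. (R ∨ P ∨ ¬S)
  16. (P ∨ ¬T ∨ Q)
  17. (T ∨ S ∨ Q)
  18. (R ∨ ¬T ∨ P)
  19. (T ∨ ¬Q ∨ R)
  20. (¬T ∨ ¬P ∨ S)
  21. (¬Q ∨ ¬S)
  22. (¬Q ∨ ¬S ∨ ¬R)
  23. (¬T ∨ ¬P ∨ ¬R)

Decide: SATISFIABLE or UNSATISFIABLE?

UNSATISFIABLE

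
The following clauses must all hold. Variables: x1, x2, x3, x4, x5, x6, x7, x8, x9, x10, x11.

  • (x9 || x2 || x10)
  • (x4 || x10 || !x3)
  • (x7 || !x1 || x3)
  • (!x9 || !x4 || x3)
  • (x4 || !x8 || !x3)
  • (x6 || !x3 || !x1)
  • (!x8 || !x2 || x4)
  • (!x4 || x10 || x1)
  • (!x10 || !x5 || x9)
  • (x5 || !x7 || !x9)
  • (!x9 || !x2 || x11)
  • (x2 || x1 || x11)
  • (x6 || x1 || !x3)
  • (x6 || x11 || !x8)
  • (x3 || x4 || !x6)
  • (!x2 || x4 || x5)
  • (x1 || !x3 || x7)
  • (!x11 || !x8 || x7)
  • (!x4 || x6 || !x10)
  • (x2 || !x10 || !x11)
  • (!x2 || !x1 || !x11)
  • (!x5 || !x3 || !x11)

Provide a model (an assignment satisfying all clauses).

x1=T, x2=T, x3=F, x4=T, x5=T, x6=T, x7=T, x8=T, x9=F, x10=F, x11=F

Check each clause:
  1. (x9 || x10 || x2) — x2 is true.
  2. (!x3 || x4 || x10) — x4 is true.
  3. (!x1 || x7 || x3) — x7 is true.
  4. (!x4 || !x9 || x3) — !x9 is true.
  5. (!x3 || !x8 || x4) — x4 is true.
  6. (!x3 || !x1 || x6) — !x3 is true.
  7. (!x2 || !x8 || x4) — x4 is true.
  8. (!x4 || x1 || x10) — x1 is true.
  9. (!x10 || !x5 || x9) — !x10 is true.
  10. (x5 || !x9 || !x7) — x5 is true.
  11. (x11 || !x9 || !x2) — !x9 is true.
  12. (x11 || x1 || x2) — x1 is true.
  13. (x1 || !x3 || x6) — x1 is true.
  14. (x6 || x11 || !x8) — x6 is true.
  15. (x3 || x4 || !x6) — x4 is true.
  16. (x5 || x4 || !x2) — x4 is true.
  17. (x7 || x1 || !x3) — x1 is true.
  18. (!x8 || x7 || !x11) — !x11 is true.
  19. (!x4 || !x10 || x6) — x6 is true.
  20. (x2 || !x10 || !x11) — x2 is true.
  21. (!x11 || !x1 || !x2) — !x11 is true.
  22. (!x11 || !x3 || !x5) — !x11 is true.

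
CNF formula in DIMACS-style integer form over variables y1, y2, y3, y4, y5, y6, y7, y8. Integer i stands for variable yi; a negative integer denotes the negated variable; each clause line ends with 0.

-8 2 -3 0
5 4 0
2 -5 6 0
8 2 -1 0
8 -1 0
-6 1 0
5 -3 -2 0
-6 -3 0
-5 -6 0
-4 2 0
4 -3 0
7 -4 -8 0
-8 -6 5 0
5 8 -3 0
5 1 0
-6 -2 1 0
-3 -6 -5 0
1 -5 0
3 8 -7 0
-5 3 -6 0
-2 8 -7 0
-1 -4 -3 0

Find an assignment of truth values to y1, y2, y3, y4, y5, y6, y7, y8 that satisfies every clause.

Set y1 = True and propagate.
  then y8 is forced to True.
Branch on y2: take y2 = True.
For the remaining variables, y3 = False, y4 = True, y5 = False, y6 = False, y7 = True works.
Every clause has at least one true literal under this assignment.

y1=1  y2=1  y3=0  y4=1  y5=0  y6=0  y7=1  y8=1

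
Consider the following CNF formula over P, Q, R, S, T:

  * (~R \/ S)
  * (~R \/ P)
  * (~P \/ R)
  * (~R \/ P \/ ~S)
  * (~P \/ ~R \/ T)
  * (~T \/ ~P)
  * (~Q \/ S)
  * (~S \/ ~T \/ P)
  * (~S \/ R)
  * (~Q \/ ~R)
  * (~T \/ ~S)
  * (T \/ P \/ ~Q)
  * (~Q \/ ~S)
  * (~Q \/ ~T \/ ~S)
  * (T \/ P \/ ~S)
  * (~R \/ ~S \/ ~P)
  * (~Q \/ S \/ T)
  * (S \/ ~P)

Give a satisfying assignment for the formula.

P=False  Q=False  R=False  S=False  T=False

Check each clause:
  1. (S \/ ~R) — ~R is true.
  2. (~R \/ P) — ~R is true.
  3. (R \/ ~P) — ~P is true.
  4. (P \/ ~S \/ ~R) — ~S is true.
  5. (T \/ ~P \/ ~R) — ~R is true.
  6. (~T \/ ~P) — ~T is true.
  7. (~Q \/ S) — ~Q is true.
  8. (~T \/ ~S \/ P) — ~T is true.
  9. (~S \/ R) — ~S is true.
  10. (~R \/ ~Q) — ~R is true.
  11. (~S \/ ~T) — ~T is true.
  12. (~Q \/ T \/ P) — ~Q is true.
  13. (~S \/ ~Q) — ~S is true.
  14. (~T \/ ~Q \/ ~S) — ~T is true.
  15. (T \/ ~S \/ P) — ~S is true.
  16. (~P \/ ~S \/ ~R) — ~S is true.
  17. (~Q \/ S \/ T) — ~Q is true.
  18. (S \/ ~P) — ~P is true.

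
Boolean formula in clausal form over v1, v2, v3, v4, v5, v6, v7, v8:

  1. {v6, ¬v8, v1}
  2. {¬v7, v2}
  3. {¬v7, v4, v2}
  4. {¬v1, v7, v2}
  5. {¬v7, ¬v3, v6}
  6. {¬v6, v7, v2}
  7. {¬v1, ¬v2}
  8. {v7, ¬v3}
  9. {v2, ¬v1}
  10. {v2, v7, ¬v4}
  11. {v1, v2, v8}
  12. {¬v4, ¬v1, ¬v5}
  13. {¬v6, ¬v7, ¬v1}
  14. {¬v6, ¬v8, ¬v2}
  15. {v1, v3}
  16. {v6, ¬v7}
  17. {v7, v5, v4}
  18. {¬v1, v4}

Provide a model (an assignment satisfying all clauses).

Try v1 = False.
  then v3 is forced to True.
  then v7 is forced to True.
  then v2 is forced to True.
  then v6 is forced to True.
  then v8 is forced to False.
v4, v5 are now unconstrained; take v4 = False, v5 = False.

v1 = F, v2 = T, v3 = T, v4 = F, v5 = F, v6 = T, v7 = T, v8 = F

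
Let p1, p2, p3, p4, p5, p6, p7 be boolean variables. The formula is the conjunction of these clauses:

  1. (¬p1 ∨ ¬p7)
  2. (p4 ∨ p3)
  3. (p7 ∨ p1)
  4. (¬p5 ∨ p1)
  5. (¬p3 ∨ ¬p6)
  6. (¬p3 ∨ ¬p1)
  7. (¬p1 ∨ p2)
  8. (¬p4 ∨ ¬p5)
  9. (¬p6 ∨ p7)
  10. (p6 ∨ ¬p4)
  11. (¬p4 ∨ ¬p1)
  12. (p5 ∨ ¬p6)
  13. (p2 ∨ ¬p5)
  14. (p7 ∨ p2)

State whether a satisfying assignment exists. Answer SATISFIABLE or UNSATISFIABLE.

SATISFIABLE

Try p1 = False.
  then p7 is forced to True.
  then p5 is forced to False.
  then p6 is forced to False.
  then p4 is forced to False.
  then p3 is forced to True.
p2 is now unconstrained; take p2 = False.
So p1 = False, p2 = False, p3 = True, p4 = False, p5 = False, p6 = False, p7 = True is a satisfying assignment.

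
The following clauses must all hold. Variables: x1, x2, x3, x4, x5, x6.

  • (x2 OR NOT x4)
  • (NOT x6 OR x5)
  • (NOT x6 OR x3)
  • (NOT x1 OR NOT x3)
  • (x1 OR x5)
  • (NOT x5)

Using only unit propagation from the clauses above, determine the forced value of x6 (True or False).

False

(NOT x5) is a unit clause: x5 = False.
In (NOT x6 OR x5), x5 is now false; NOT x6 must hold, so x6 = False.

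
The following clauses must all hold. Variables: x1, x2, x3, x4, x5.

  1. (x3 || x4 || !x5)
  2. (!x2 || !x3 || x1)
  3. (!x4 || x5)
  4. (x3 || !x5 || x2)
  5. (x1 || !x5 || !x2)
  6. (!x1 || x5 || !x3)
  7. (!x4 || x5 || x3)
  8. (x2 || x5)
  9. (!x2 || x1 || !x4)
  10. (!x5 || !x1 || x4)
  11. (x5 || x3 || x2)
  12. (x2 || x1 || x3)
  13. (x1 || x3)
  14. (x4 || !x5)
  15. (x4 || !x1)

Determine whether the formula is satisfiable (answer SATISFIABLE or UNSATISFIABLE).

Branch on x1: take x1 = True.
  then x4 is forced to True.
  then x5 is forced to True.
Branch on x2: take x2 = True.
x3 is now unconstrained; take x3 = True.
Every clause has at least one true literal under this assignment.
So x1 = 1, x2 = 1, x3 = 1, x4 = 1, x5 = 1 is a satisfying assignment.

SATISFIABLE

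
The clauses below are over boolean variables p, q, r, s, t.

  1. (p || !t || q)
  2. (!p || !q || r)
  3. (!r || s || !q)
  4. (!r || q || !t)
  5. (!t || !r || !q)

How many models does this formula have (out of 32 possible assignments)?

Split on q, then r.
  q=1, r=1: remaining (p,s,t) ∈ {(0,1,0); (1,1,0)} — 2.
  q=1, r=0: remaining (p,s,t) ∈ {(0,0,0); (0,0,1); (0,1,0); (0,1,1)} — 4.
  q=0, r=1: remaining (p,s,t) ∈ {(0,0,0); (0,1,0); (1,0,0); (1,1,0)} — 4.
  q=0, r=0: s free; 3 ways for (p,t) × 2^1 = 6.
Total: 2 + 4 + 4 + 6 = 16.

16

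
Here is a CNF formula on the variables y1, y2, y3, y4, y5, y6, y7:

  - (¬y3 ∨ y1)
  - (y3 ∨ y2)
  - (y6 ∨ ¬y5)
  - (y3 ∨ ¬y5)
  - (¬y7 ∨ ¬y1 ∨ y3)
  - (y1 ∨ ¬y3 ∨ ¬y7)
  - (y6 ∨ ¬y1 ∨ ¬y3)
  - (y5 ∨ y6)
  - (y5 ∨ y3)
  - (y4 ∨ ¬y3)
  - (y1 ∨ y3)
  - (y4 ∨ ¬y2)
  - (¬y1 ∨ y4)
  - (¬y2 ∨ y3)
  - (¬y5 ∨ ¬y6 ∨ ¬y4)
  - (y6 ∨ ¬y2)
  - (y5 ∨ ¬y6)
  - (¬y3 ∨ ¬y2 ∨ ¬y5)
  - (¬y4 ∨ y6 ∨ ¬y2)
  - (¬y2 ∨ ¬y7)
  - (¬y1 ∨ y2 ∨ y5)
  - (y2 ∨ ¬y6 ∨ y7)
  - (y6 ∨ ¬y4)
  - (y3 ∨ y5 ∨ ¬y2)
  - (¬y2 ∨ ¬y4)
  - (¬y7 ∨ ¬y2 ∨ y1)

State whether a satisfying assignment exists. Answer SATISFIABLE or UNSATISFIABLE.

y2 = True:
  propagation gives y4=True; an empty clause results — contradiction.
y2 = False:
  propagation gives y3=True, y1=True, y6=True, y4=True; an empty clause results — contradiction.
Every branch closes, so no satisfying assignment exists.

UNSATISFIABLE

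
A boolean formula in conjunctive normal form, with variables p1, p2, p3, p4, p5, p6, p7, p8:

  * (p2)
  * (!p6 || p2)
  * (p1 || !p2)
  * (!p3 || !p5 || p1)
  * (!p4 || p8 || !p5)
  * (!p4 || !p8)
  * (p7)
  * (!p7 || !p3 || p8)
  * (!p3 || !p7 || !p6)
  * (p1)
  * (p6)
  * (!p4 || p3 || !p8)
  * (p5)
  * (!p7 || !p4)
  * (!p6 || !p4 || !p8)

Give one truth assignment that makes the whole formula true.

p1 = T, p2 = T, p3 = F, p4 = F, p5 = T, p6 = T, p7 = T, p8 = F

Check each clause:
  1. (p2) — p2 is true.
  2. (!p6 || p2) — p2 is true.
  3. (p1 || !p2) — p1 is true.
  4. (p1 || !p5 || !p3) — p1 is true.
  5. (p8 || !p5 || !p4) — !p4 is true.
  6. (!p4 || !p8) — !p8 is true.
  7. (p7) — p7 is true.
  8. (!p3 || p8 || !p7) — !p3 is true.
  9. (!p3 || !p7 || !p6) — !p3 is true.
  10. (p1) — p1 is true.
  11. (p6) — p6 is true.
  12. (p3 || !p4 || !p8) — !p8 is true.
  13. (p5) — p5 is true.
  14. (!p4 || !p7) — !p4 is true.
  15. (!p8 || !p6 || !p4) — !p8 is true.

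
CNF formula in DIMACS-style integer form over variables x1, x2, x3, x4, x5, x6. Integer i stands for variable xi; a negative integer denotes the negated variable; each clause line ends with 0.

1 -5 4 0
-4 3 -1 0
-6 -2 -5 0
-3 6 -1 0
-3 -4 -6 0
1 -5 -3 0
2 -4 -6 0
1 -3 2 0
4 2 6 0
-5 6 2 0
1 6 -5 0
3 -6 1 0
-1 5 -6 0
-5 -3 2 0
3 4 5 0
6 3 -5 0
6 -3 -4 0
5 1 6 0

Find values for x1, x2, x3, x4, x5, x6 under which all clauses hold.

x1=True, x2=False, x3=False, x4=False, x5=True, x6=True

Set x1 = True and propagate.
For the remaining variables, x2 = False, x3 = False, x4 = False, x5 = True, x6 = True works.
Every clause has at least one true literal under this assignment.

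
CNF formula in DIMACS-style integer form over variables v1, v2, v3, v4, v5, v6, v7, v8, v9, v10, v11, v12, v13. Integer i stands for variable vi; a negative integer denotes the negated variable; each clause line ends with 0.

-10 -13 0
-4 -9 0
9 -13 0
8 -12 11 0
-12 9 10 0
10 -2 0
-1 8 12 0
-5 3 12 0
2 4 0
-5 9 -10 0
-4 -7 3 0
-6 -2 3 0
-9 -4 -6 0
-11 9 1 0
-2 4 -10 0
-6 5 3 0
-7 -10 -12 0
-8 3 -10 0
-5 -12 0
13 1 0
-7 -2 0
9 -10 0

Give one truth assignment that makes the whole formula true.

v1=True, v2=False, v3=True, v4=True, v5=True, v6=False, v7=False, v8=True, v9=False, v10=False, v11=True, v12=False, v13=False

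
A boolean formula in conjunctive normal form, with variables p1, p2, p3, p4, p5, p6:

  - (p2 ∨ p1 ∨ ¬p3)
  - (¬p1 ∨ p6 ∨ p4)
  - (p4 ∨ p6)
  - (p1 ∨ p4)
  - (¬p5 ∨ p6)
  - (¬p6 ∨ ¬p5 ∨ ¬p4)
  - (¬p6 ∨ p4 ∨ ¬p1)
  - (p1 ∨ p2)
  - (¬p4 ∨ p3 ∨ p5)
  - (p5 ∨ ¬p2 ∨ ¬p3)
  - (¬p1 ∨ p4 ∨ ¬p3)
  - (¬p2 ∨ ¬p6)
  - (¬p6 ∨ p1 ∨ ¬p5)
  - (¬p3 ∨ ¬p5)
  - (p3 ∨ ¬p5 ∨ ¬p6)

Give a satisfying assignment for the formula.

p1 = True, p2 = False, p3 = True, p4 = True, p5 = False, p6 = True

Check each clause:
  1. (p2 ∨ p1 ∨ ¬p3) — p1 is true.
  2. (p4 ∨ ¬p1 ∨ p6) — p4 is true.
  3. (p6 ∨ p4) — p4 is true.
  4. (p4 ∨ p1) — p1 is true.
  5. (p6 ∨ ¬p5) — ¬p5 is true.
  6. (¬p4 ∨ ¬p5 ∨ ¬p6) — ¬p5 is true.
  7. (p4 ∨ ¬p6 ∨ ¬p1) — p4 is true.
  8. (p2 ∨ p1) — p1 is true.
  9. (¬p4 ∨ p3 ∨ p5) — p3 is true.
  10. (¬p3 ∨ p5 ∨ ¬p2) — ¬p2 is true.
  11. (¬p3 ∨ p4 ∨ ¬p1) — p4 is true.
  12. (¬p2 ∨ ¬p6) — ¬p2 is true.
  13. (p1 ∨ ¬p5 ∨ ¬p6) — p1 is true.
  14. (¬p3 ∨ ¬p5) — ¬p5 is true.
  15. (¬p5 ∨ p3 ∨ ¬p6) — p3 is true.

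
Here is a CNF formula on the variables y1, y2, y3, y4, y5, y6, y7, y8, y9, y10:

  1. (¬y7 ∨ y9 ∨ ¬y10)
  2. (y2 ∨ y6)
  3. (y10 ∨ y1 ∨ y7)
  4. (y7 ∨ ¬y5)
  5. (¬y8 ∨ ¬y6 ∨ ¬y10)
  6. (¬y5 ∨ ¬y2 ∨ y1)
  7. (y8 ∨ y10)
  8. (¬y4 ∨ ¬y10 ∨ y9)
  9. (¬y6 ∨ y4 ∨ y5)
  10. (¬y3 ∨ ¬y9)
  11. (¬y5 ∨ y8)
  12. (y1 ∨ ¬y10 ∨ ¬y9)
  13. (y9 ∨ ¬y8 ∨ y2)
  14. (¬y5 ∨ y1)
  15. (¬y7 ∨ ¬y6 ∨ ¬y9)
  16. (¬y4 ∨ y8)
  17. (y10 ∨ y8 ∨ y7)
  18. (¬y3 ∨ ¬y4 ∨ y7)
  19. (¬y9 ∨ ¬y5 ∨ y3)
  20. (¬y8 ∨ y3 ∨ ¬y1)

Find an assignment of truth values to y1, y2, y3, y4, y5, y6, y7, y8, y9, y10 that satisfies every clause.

Try y1 = True.
The remaining clauses are satisfied by y2 = True, y3 = True, y4 = False, y5 = False, y6 = False, y7 = True, y8 = True, y9 = False, y10 = False.
Every clause has at least one true literal under this assignment.
Check each clause:
  1. (y9 ∨ ¬y7 ∨ ¬y10) — ¬y10 is true.
  2. (y2 ∨ y6) — y2 is true.
  3. (y7 ∨ y10 ∨ y1) — y1 is true.
  4. (y7 ∨ ¬y5) — ¬y5 is true.
  5. (¬y10 ∨ ¬y6 ∨ ¬y8) — ¬y6 is true.
  6. (¬y2 ∨ y1 ∨ ¬y5) — y1 is true.
  7. (y10 ∨ y8) — y8 is true.
  8. (¬y4 ∨ ¬y10 ∨ y9) — ¬y4 is true.
  9. (y5 ∨ ¬y6 ∨ y4) — ¬y6 is true.
  10. (¬y3 ∨ ¬y9) — ¬y9 is true.
  11. (y8 ∨ ¬y5) — y8 is true.
  12. (¬y10 ∨ y1 ∨ ¬y9) — y1 is true.
  13. (¬y8 ∨ y9 ∨ y2) — y2 is true.
  14. (y1 ∨ ¬y5) — y1 is true.
  15. (¬y9 ∨ ¬y7 ∨ ¬y6) — ¬y6 is true.
  16. (¬y4 ∨ y8) — y8 is true.
  17. (y8 ∨ y10 ∨ y7) — y8 is true.
  18. (y7 ∨ ¬y3 ∨ ¬y4) — ¬y4 is true.
  19. (¬y5 ∨ ¬y9 ∨ y3) — y3 is true.
  20. (¬y1 ∨ y3 ∨ ¬y8) — y3 is true.

y1=True  y2=True  y3=True  y4=False  y5=False  y6=False  y7=True  y8=True  y9=False  y10=False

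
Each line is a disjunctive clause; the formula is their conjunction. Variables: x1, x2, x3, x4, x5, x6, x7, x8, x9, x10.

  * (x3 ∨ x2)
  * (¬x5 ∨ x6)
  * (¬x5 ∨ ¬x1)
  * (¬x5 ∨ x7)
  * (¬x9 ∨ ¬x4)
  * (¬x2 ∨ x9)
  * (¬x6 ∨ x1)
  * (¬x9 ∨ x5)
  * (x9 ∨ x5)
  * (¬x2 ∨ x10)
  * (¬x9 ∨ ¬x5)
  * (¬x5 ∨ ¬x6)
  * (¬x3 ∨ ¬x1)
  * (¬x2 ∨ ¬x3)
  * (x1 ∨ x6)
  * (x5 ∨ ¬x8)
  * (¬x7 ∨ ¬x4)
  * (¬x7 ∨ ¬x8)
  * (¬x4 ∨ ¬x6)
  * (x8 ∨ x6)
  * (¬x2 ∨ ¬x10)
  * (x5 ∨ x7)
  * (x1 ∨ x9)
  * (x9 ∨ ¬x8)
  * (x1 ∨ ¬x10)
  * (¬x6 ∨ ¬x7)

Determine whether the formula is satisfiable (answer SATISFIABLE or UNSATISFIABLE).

UNSATISFIABLE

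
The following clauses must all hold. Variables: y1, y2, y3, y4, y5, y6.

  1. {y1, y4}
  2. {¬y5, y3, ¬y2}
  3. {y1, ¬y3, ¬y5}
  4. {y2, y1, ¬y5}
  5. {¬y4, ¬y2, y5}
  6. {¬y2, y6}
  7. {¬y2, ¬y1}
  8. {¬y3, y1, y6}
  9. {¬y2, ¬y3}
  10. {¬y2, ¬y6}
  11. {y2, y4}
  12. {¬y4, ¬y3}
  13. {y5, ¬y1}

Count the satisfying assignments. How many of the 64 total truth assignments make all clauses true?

4

Satisfying assignments:
  y1=F y2=F y3=F y4=T y5=F y6=F
  y1=F y2=F y3=F y4=T y5=F y6=T
  y1=T y2=F y3=F y4=T y5=T y6=F
  y1=T y2=F y3=F y4=T y5=T y6=T
That's 4 in total.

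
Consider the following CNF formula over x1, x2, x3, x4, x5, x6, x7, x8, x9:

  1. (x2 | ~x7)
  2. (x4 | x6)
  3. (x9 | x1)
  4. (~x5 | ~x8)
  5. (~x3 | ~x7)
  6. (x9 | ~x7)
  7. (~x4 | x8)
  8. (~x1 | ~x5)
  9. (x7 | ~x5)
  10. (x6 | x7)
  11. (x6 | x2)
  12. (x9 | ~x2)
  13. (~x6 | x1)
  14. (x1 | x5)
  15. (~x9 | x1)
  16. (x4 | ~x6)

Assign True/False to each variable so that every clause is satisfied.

x3 occurs only negated in the remaining clauses — set x3 = False.
Set x1 = True and propagate.
  then x5 is forced to False.
Set x2 = True and propagate.
  then x9 is forced to True.
Try x4 = True.
  then x8 is forced to True.
The remaining clauses are satisfied by x6 = True, x7 = False.

x1=True, x2=True, x3=False, x4=True, x5=False, x6=True, x7=False, x8=True, x9=True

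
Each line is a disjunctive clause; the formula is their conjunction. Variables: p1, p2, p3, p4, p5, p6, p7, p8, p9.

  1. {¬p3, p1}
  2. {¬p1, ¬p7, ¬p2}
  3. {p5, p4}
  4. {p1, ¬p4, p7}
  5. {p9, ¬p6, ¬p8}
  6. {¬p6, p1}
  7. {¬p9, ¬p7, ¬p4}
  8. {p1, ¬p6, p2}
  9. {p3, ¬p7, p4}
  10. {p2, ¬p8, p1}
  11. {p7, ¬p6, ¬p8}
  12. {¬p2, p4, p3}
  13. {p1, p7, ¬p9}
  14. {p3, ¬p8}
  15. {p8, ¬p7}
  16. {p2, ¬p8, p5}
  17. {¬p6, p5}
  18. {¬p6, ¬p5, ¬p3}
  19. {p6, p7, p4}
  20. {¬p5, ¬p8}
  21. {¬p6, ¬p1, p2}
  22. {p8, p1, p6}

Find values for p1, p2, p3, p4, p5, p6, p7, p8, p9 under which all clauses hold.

p1=1  p2=1  p3=0  p4=1  p5=0  p6=0  p7=0  p8=0  p9=0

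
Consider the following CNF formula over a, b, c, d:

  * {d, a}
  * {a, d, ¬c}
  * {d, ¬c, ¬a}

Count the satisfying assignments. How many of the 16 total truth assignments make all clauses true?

Split on a, then d.
  a=T, d=T: remaining (b,c) ∈ {(F,F); (F,T); (T,F); (T,T)} — 4.
  a=T, d=F: remaining (b,c) ∈ {(F,F); (T,F)} — 2.
  a=F, d=T: remaining (b,c) ∈ {(F,F); (F,T); (T,F); (T,T)} — 4.
  a=F, d=F: a clause becomes empty — 0.
Total: 4 + 2 + 4 + 0 = 10.

10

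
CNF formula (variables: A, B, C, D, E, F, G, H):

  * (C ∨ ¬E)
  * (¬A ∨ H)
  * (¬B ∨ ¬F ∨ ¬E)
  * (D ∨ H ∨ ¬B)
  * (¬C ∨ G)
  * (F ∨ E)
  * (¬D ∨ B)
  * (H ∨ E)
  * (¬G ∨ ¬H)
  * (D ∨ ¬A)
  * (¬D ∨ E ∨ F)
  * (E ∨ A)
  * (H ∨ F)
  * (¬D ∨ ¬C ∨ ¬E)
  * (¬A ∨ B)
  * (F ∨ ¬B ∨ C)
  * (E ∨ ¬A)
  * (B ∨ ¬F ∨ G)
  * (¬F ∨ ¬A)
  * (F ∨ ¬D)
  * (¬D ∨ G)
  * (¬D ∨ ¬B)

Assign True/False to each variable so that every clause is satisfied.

A=False  B=False  C=True  D=False  E=True  F=True  G=True  H=False

Check each clause:
  1. (C ∨ ¬E) — C is true.
  2. (¬A ∨ H) — ¬A is true.
  3. (¬E ∨ ¬F ∨ ¬B) — ¬B is true.
  4. (D ∨ H ∨ ¬B) — ¬B is true.
  5. (¬C ∨ G) — G is true.
  6. (F ∨ E) — E is true.
  7. (B ∨ ¬D) — ¬D is true.
  8. (E ∨ H) — E is true.
  9. (¬G ∨ ¬H) — ¬H is true.
  10. (¬A ∨ D) — ¬A is true.
  11. (F ∨ E ∨ ¬D) — ¬D is true.
  12. (A ∨ E) — E is true.
  13. (H ∨ F) — F is true.
  14. (¬C ∨ ¬D ∨ ¬E) — ¬D is true.
  15. (¬A ∨ B) — ¬A is true.
  16. (F ∨ ¬B ∨ C) — C is true.
  17. (E ∨ ¬A) — E is true.
  18. (B ∨ ¬F ∨ G) — G is true.
  19. (¬A ∨ ¬F) — ¬A is true.
  20. (¬D ∨ F) — ¬D is true.
  21. (¬D ∨ G) — ¬D is true.
  22. (¬B ∨ ¬D) — ¬D is true.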